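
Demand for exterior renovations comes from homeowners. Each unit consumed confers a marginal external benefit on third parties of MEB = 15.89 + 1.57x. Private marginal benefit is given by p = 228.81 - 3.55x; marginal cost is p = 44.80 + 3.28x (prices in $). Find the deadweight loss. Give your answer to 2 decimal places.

DWL = $321.85

Market equilibrium (private): 44.80 + 3.28x = 228.81 - 3.55x → x_m = 26.9414.
Social marginal benefit = demand + MEB = 244.70 - 1.98x.
Set SMB = MC: 244.70 - 1.98x = 44.80 + 3.28x → x* = 38.0038.
Height of the DWL triangle at x_m is SMB(x_m) − MC(x_m) = MEB(x_m) = 58.1881.
DWL = ½ × 11.0624 × 58.1881 = 321.8500.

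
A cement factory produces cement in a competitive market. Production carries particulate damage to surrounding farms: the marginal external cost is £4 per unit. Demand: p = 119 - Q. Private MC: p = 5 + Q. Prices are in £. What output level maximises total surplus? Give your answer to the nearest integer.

Social marginal cost = private MC + MEC = 9 + Q.
Set SMC = demand: 9 + Q = 119 - Q → Q* = 55.0000.

Q* = 55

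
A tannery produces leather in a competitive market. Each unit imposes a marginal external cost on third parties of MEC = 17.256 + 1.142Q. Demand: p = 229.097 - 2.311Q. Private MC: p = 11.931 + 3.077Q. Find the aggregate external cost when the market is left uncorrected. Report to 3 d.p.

Market equilibrium (private): 11.931 + 3.077Q = 229.097 - 2.311Q → Q_m = 40.3055.
Total external cost = ∫₀^{Q_m} (17.256 + 1.142Q) dQ = 17.256×40.3055 + ½×1.142×40.3055² = 1623.1202.

1623.120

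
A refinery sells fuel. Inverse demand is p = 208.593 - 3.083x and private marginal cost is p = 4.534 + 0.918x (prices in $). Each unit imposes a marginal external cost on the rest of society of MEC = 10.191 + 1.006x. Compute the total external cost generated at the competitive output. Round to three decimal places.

$1828.167

Market equilibrium (private): 4.534 + 0.918x = 208.593 - 3.083x → x_m = 51.0020.
Total external cost = ∫₀^{x_m} (10.191 + 1.006x) dx = 10.191×51.0020 + ½×1.006×51.0020² = 1828.1670.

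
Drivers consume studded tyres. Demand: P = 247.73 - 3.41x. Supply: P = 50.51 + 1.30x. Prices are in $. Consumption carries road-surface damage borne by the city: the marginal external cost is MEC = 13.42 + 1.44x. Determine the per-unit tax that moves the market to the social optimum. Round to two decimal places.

tax = $56.46 per unit

Social marginal benefit = demand − MEC = 234.31 - 4.85x.
Set SMB = MC: 234.31 - 4.85x = 50.51 + 1.30x → x* = 29.8862.
The Pigouvian tax equals MEC at x*: 13.42 + 1.44×29.8862 = 56.4561.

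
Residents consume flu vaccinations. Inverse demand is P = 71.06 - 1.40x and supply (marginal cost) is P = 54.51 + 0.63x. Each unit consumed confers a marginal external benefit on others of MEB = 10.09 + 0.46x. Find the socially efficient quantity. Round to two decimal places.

x* = 16.97

Social marginal benefit = demand + MEB = 81.15 - 0.94x.
Set SMB = MC: 81.15 - 0.94x = 54.51 + 0.63x → x* = 16.9682.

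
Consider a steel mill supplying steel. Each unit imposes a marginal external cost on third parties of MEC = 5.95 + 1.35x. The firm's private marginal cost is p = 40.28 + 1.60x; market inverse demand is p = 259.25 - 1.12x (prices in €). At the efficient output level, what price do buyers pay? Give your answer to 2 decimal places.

Social marginal cost = private MC + MEC = 46.23 + 2.95x.
Set SMC = demand: 46.23 + 2.95x = 259.25 - 1.12x → x* = 52.3391.
Consumer price on the demand curve at x*: 259.25 − 1.12×52.3391 = 200.6302.

P = €200.63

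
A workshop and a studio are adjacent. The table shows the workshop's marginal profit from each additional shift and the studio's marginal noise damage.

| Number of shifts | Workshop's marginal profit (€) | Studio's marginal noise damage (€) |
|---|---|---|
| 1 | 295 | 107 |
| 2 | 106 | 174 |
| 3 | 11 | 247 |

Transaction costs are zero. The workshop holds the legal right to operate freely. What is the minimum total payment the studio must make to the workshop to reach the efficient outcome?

€117

Left alone the workshop would choose level 3 (marginal profit stays positive).
Efficient level: k* = 1 (marginal profit ≥ marginal noise damage through 1).
The studio must at least cover the workshop's forgone profit from cutting 3→1: 106 + 11 = 117.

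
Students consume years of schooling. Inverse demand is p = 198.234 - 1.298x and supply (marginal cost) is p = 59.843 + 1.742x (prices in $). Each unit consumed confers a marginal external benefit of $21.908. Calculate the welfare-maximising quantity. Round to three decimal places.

x* = 52.730

Social marginal benefit = demand + MEB = 220.142 - 1.298x.
Set SMB = MC: 220.142 - 1.298x = 59.843 + 1.742x → x* = 52.7299.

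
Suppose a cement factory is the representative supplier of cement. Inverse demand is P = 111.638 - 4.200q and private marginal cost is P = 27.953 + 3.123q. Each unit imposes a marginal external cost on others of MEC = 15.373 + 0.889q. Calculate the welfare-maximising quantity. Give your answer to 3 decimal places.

q* = 8.319

Social marginal cost = private MC + MEC = 43.326 + 4.012q.
Set SMC = demand: 43.326 + 4.012q = 111.638 - 4.200q → q* = 8.3186.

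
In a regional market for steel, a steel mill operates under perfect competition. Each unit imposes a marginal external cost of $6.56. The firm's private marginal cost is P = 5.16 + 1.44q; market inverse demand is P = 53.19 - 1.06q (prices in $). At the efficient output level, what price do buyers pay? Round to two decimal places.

P = $35.61

Social marginal cost = private MC + MEC = 11.72 + 1.44q.
Set SMC = demand: 11.72 + 1.44q = 53.19 - 1.06q → q* = 16.5880.
Consumer price on the demand curve at q*: 53.19 − 1.06×16.5880 = 35.6067.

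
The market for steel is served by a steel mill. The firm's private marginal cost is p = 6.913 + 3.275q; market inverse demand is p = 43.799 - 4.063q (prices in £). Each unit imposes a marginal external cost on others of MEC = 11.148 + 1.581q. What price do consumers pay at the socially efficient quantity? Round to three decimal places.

P = £32.074

Social marginal cost = private MC + MEC = 18.061 + 4.856q.
Set SMC = demand: 18.061 + 4.856q = 43.799 - 4.063q → q* = 2.8857.
Consumer price on the demand curve at q*: 43.799 − 4.063×2.8857 = 32.0744.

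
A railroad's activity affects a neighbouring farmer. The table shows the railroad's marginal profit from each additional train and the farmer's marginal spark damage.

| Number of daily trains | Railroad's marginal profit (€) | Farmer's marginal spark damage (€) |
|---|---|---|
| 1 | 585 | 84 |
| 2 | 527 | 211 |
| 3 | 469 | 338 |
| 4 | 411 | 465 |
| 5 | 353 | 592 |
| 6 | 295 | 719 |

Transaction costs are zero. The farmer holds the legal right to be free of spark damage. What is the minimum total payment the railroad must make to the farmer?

Efficient level: marginal profit ≥ marginal spark damage through level 3, so k* = 3.
With the farmer holding the right, the railroad must at least compensate total damage at k*: 84 + 211 + 338 = 633.

€633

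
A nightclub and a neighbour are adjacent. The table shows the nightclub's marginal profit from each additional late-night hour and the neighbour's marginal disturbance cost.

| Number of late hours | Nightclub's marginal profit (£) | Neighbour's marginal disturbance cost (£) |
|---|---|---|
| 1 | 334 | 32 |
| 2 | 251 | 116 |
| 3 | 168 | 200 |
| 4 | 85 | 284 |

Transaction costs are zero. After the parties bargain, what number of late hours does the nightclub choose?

2

Bargaining reaches the level where marginal profit last exceeds marginal disturbance cost.
That holds through level 2 (251 ≥ 116) but not at 3 (168 < 200).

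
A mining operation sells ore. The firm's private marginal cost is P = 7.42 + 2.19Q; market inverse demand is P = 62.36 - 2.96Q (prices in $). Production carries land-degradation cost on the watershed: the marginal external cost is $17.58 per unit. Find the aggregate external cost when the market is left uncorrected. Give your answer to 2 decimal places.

$187.54

Market equilibrium (private): 7.42 + 2.19Q = 62.36 - 2.96Q → Q_m = 10.6680.
Total external cost = MEC × Q_m = 17.58 × 10.6680 = 187.5434.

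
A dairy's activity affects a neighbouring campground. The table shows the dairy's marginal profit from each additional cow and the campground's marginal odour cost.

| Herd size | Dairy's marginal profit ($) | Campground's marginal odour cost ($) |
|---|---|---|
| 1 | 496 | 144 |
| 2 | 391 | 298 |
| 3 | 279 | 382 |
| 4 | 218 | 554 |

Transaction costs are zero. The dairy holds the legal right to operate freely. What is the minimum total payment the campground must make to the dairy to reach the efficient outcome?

$497

Left alone the dairy would choose level 4 (marginal profit stays positive).
Efficient level: k* = 2 (marginal profit ≥ marginal odour cost through 2).
The campground must at least cover the dairy's forgone profit from cutting 4→2: 279 + 218 = 497.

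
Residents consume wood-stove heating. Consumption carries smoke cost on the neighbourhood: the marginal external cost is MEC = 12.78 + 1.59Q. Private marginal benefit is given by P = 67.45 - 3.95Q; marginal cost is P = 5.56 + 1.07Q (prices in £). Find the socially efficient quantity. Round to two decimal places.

Q* = 7.43

Social marginal benefit = demand − MEC = 54.67 - 5.54Q.
Set SMB = MC: 54.67 - 5.54Q = 5.56 + 1.07Q → Q* = 7.4297.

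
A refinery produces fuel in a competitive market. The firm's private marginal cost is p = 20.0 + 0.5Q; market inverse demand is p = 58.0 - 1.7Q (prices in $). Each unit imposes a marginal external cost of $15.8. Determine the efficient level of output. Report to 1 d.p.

Social marginal cost = private MC + MEC = 35.8 + 0.5Q.
Set SMC = demand: 35.8 + 0.5Q = 58.0 - 1.7Q → Q* = 10.0909.

Q* = 10.1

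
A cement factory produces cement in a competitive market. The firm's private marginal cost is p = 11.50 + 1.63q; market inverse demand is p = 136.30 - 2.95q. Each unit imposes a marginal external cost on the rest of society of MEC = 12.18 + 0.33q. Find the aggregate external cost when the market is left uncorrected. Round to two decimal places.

454.40

Market equilibrium (private): 11.50 + 1.63q = 136.30 - 2.95q → q_m = 27.2489.
Total external cost = ∫₀^{q_m} (12.18 + 0.33q) dq = 12.18×27.2489 + ½×0.33×27.2489² = 454.4045.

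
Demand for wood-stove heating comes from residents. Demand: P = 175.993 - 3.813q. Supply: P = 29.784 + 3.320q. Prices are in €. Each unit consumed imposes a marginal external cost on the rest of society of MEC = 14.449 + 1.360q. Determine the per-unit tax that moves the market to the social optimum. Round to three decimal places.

Social marginal benefit = demand − MEC = 161.544 - 5.173q.
Set SMB = MC: 161.544 - 5.173q = 29.784 + 3.320q → q* = 15.5140.
The Pigouvian tax equals MEC at q*: 14.449 + 1.360×15.5140 = 35.5480.

tax = €35.548 per unit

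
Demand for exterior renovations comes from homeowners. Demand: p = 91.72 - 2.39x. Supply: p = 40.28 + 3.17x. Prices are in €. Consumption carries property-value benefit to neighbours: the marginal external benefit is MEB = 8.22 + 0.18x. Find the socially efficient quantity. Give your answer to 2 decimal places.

x* = 11.09

Social marginal benefit = demand + MEB = 99.94 - 2.21x.
Set SMB = MC: 99.94 - 2.21x = 40.28 + 3.17x → x* = 11.0892.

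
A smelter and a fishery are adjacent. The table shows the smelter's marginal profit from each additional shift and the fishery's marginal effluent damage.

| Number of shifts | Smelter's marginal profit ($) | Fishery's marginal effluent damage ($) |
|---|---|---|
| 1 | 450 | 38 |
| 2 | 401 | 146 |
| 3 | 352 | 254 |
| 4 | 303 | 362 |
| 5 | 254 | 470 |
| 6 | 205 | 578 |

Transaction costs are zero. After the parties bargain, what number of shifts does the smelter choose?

Bargaining reaches the level where marginal profit last exceeds marginal effluent damage.
That holds through level 3 (352 ≥ 254) but not at 4 (303 < 362).

3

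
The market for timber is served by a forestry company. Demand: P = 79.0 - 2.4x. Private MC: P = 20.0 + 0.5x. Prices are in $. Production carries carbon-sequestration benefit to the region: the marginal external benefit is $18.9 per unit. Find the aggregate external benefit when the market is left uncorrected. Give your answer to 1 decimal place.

Market equilibrium (private): 20.0 + 0.5x = 79.0 - 2.4x → x_m = 20.3448.
Total external benefit = MEB × x_m = 18.9 × 20.3448 = 384.5167.

$384.5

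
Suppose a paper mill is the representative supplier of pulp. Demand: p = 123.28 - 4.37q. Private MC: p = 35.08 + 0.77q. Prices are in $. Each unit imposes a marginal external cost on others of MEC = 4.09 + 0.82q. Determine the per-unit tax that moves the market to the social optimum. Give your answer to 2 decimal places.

tax = $15.66 per unit

Social marginal cost = private MC + MEC = 39.17 + 1.59q.
Set SMC = demand: 39.17 + 1.59q = 123.28 - 4.37q → q* = 14.1124.
The Pigouvian tax equals MEC at q*: 4.09 + 0.82×14.1124 = 15.6622.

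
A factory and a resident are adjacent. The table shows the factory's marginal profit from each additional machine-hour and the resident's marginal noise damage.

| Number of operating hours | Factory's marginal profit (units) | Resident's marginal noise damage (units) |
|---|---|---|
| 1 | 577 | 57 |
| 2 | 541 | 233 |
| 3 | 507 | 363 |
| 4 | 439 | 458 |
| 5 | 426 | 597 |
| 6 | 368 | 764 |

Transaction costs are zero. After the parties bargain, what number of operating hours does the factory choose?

Bargaining reaches the level where marginal profit last exceeds marginal noise damage.
That holds through level 3 (507 ≥ 363) but not at 4 (439 < 458).

3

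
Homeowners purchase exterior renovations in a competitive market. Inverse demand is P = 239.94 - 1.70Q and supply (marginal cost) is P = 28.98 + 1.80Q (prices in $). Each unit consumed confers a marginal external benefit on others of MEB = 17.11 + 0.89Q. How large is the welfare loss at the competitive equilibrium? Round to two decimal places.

DWL = $959.03

Market equilibrium (private): 28.98 + 1.80Q = 239.94 - 1.70Q → Q_m = 60.2743.
Social marginal benefit = demand + MEB = 257.05 - 0.81Q.
Set SMB = MC: 257.05 - 0.81Q = 28.98 + 1.80Q → Q* = 87.3831.
Between Q* and Q_m the wedge SMB − MC runs linearly from 0 to MEB(Q_m), so the loss is a triangle.
DWL = ½ × 27.1088 × 70.7541 = 959.0294.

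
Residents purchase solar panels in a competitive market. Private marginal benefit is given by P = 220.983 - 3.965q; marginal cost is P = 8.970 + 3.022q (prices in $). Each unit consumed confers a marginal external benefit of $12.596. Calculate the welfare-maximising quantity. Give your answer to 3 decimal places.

q* = 32.147

Social marginal benefit = demand + MEB = 233.579 - 3.965q.
Set SMB = MC: 233.579 - 3.965q = 8.970 + 3.022q → q* = 32.1467.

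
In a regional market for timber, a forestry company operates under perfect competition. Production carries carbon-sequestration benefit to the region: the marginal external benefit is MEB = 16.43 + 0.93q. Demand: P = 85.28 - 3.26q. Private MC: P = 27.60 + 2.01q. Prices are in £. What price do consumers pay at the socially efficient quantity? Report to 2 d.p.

Social marginal cost = private MC − MEB = 11.17 + 1.08q.
Set SMC = demand: 11.17 + 1.08q = 85.28 - 3.26q → q* = 17.0760.
Consumer price on the demand curve at q*: 85.28 − 3.26×17.0760 = 29.6122.

P = £29.61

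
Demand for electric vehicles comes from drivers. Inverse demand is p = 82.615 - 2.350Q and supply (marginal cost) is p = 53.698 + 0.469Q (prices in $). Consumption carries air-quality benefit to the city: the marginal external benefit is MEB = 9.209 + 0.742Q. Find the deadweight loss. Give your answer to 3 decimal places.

DWL = $68.109

Market equilibrium (private): 53.698 + 0.469Q = 82.615 - 2.350Q → Q_m = 10.2579.
Social marginal benefit = demand + MEB = 91.824 - 1.608Q.
Set SMB = MC: 91.824 - 1.608Q = 53.698 + 0.469Q → Q* = 18.3563.
Between Q* and Q_m the wedge SMB − MC runs linearly from 0 to MEB(Q_m), so the loss is a triangle.
DWL = ½ × 8.0984 × 16.8204 = 68.1092.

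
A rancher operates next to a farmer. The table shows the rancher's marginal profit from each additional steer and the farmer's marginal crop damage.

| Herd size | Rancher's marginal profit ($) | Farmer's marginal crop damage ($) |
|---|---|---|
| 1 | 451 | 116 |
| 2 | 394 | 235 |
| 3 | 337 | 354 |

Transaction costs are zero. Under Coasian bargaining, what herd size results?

2

Bargaining reaches the level where marginal profit last exceeds marginal crop damage.
That holds through level 2 (394 ≥ 235) but not at 3 (337 < 354).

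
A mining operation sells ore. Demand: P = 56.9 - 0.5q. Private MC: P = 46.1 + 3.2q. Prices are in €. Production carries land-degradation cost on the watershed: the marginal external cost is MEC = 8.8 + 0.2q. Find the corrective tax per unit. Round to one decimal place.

tax = €8.9 per unit

Social marginal cost = private MC + MEC = 54.9 + 3.4q.
Set SMC = demand: 54.9 + 3.4q = 56.9 - 0.5q → q* = 0.5128.
The Pigouvian tax equals MEC at q*: 8.8 + 0.2×0.5128 = 8.9026.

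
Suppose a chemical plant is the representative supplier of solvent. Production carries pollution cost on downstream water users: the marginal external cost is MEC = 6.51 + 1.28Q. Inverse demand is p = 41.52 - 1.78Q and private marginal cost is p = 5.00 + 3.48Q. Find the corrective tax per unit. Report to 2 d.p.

tax = 12.38 per unit

Social marginal cost = private MC + MEC = 11.51 + 4.76Q.
Set SMC = demand: 11.51 + 4.76Q = 41.52 - 1.78Q → Q* = 4.5887.
The Pigouvian tax equals MEC at Q*: 6.51 + 1.28×4.5887 = 12.3835.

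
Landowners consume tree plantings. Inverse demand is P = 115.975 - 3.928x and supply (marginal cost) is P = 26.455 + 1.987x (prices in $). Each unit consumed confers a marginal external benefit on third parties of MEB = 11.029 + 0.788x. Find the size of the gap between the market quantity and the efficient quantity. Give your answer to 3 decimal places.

Market equilibrium (private): 26.455 + 1.987x = 115.975 - 3.928x → x_m = 15.1344.
Social marginal benefit = demand + MEB = 127.004 - 3.140x.
Set SMB = MC: 127.004 - 3.140x = 26.455 + 1.987x → x* = 19.6117.
Gap = |15.1344 − 19.6117| = 4.4773.

4.477 units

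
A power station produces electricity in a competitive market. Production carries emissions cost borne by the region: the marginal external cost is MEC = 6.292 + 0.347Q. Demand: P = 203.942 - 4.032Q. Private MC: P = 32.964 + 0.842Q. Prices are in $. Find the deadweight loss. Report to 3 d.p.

DWL = $32.651

Market equilibrium (private): 32.964 + 0.842Q = 203.942 - 4.032Q → Q_m = 35.0796.
Social marginal cost = private MC + MEC = 39.256 + 1.189Q.
Set SMC = demand: 39.256 + 1.189Q = 203.942 - 4.032Q → Q* = 31.5430.
Height of the DWL triangle at Q_m is SMC(Q_m) − demand(Q_m) = MEC(Q_m) = 18.4646.
DWL = ½ × 3.5366 × 18.4646 = 32.6510.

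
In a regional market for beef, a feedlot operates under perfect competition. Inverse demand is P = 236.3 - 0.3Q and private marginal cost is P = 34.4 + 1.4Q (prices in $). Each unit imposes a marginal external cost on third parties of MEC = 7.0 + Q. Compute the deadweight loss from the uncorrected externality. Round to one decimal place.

DWL = $2929.0

Market equilibrium (private): 34.4 + 1.4Q = 236.3 - 0.3Q → Q_m = 118.7647.
Social marginal cost = private MC + MEC = 41.4 + 2.4Q.
Set SMC = demand: 41.4 + 2.4Q = 236.3 - 0.3Q → Q* = 72.1852.
Between Q* and Q_m the wedge SMC − demand runs linearly from 0 to MEC(Q_m), so the loss is a triangle.
DWL = ½ × 46.5795 × 125.7647 = 2929.0284.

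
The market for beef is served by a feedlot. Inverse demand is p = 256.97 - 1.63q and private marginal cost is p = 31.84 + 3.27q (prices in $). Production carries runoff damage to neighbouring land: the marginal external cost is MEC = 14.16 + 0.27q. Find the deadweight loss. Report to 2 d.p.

DWL = $68.25

Market equilibrium (private): 31.84 + 3.27q = 256.97 - 1.63q → q_m = 45.9449.
Social marginal cost = private MC + MEC = 46.00 + 3.54q.
Set SMC = demand: 46.00 + 3.54q = 256.97 - 1.63q → q* = 40.8066.
Height of the DWL triangle at q_m is SMC(q_m) − demand(q_m) = MEC(q_m) = 26.5651.
DWL = ½ × 5.1383 × 26.5651 = 68.2497.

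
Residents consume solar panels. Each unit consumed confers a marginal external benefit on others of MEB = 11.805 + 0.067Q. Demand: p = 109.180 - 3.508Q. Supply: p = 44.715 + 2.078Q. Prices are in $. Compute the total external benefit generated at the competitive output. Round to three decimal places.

Market equilibrium (private): 44.715 + 2.078Q = 109.180 - 3.508Q → Q_m = 11.5405.
Total external benefit = ∫₀^{Q_m} (11.805 + 0.067Q) dQ = 11.805×11.5405 + ½×0.067×11.5405² = 140.6972.

$140.697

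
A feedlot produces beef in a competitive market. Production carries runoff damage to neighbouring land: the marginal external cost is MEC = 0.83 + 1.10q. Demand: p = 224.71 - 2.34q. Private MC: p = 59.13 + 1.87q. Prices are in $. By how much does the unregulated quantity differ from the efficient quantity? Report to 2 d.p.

8.30 units

Market equilibrium (private): 59.13 + 1.87q = 224.71 - 2.34q → q_m = 39.3302.
Social marginal cost = private MC + MEC = 59.96 + 2.97q.
Set SMC = demand: 59.96 + 2.97q = 224.71 - 2.34q → q* = 31.0264.
Gap = |39.3302 − 31.0264| = 8.3038.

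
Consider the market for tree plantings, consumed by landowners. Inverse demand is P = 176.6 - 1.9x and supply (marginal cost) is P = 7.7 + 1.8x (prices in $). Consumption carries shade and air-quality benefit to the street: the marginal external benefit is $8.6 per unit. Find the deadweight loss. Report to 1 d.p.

DWL = $10.0

Market equilibrium (private): 7.7 + 1.8x = 176.6 - 1.9x → x_m = 45.6486.
Social marginal benefit = demand + MEB = 185.2 - 1.9x.
Set SMB = MC: 185.2 - 1.9x = 7.7 + 1.8x → x* = 47.9730.
The welfare-loss triangle has base |x_m − x*| and height MEB(x_m) (the vertical gap between SMB and MC is zero at x* and MEB at x_m).
DWL = ½ × 2.3244 × 8.6000 = 9.9949.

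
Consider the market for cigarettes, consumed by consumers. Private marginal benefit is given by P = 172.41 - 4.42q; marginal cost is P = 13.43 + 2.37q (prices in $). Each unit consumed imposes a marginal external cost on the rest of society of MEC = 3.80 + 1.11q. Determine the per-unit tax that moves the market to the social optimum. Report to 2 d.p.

tax = $25.60 per unit

Social marginal benefit = demand − MEC = 168.61 - 5.53q.
Set SMB = MC: 168.61 - 5.53q = 13.43 + 2.37q → q* = 19.6430.
The Pigouvian tax equals MEC at q*: 3.80 + 1.11×19.6430 = 25.6037.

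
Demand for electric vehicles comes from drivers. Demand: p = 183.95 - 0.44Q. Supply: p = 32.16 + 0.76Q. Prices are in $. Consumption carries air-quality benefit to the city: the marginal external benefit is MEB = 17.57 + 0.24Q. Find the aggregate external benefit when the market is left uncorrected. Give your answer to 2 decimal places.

Market equilibrium (private): 32.16 + 0.76Q = 183.95 - 0.44Q → Q_m = 126.4917.
Total external benefit = ∫₀^{Q_m} (17.57 + 0.24Q) dQ = 17.57×126.4917 + ½×0.24×126.4917² = 4142.4772.

$4142.48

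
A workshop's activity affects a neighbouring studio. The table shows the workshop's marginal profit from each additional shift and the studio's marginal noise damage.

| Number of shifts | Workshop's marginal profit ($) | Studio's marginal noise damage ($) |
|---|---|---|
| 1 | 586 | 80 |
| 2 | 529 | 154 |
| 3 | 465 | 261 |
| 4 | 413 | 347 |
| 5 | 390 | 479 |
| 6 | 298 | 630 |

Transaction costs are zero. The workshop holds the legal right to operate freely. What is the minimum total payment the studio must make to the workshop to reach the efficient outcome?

$688

Left alone the workshop would choose level 6 (marginal profit stays positive).
Efficient level: k* = 4 (marginal profit ≥ marginal noise damage through 4).
The studio must at least cover the workshop's forgone profit from cutting 6→4: 390 + 298 = 688.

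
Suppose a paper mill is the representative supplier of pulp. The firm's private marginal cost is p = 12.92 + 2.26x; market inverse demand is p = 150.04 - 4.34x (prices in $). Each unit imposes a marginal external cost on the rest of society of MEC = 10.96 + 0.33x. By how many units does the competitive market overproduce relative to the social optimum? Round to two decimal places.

Market equilibrium (private): 12.92 + 2.26x = 150.04 - 4.34x → x_m = 20.7758.
Social marginal cost = private MC + MEC = 23.88 + 2.59x.
Set SMC = demand: 23.88 + 2.59x = 150.04 - 4.34x → x* = 18.2049.
Gap = |20.7758 − 18.2049| = 2.5709.

2.57 units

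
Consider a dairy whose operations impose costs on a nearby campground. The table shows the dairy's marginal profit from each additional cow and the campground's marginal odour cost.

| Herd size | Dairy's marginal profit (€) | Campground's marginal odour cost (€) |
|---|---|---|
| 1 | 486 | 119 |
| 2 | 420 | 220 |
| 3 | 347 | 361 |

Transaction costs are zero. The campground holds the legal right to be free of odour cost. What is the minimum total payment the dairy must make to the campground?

Efficient level: marginal profit ≥ marginal odour cost through level 2, so k* = 2.
With the campground holding the right, the dairy must at least compensate total damage at k*: 119 + 220 = 339.

€339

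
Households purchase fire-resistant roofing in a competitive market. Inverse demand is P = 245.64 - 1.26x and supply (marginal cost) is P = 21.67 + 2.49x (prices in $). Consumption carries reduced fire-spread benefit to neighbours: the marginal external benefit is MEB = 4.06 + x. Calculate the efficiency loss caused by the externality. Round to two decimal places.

DWL = $739.74

Market equilibrium (private): 21.67 + 2.49x = 245.64 - 1.26x → x_m = 59.7253.
Social marginal benefit = demand + MEB = 249.70 - 0.26x.
Set SMB = MC: 249.70 - 0.26x = 21.67 + 2.49x → x* = 82.9200.
The welfare-loss triangle has base |x_m − x*| and height MEB(x_m) (the vertical gap between SMB and MC is zero at x* and MEB at x_m).
DWL = ½ × 23.1947 × 63.7853 = 739.7404.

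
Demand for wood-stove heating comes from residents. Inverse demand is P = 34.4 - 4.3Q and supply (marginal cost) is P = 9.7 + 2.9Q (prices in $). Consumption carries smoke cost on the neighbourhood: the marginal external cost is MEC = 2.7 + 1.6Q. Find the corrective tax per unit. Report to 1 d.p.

tax = $6.7 per unit

Social marginal benefit = demand − MEC = 31.7 - 5.9Q.
Set SMB = MC: 31.7 - 5.9Q = 9.7 + 2.9Q → Q* = 2.5000.
The Pigouvian tax equals MEC at Q*: 2.7 + 1.6×2.5000 = 6.7000.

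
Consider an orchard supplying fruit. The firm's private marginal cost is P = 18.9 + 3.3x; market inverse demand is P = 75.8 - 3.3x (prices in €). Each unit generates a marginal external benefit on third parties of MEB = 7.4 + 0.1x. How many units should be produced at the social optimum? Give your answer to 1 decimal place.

x* = 9.9

Social marginal cost = private MC − MEB = 11.5 + 3.2x.
Set SMC = demand: 11.5 + 3.2x = 75.8 - 3.3x → x* = 9.8923.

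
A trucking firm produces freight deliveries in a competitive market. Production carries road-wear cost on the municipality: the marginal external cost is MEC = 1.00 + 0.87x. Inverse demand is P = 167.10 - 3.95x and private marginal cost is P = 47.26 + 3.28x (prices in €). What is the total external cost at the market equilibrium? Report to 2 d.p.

€136.09

Market equilibrium (private): 47.26 + 3.28x = 167.10 - 3.95x → x_m = 16.5754.
Total external cost = ∫₀^{x_m} (1.00 + 0.87x) dx = 1.00×16.5754 + ½×0.87×16.5754² = 136.0890.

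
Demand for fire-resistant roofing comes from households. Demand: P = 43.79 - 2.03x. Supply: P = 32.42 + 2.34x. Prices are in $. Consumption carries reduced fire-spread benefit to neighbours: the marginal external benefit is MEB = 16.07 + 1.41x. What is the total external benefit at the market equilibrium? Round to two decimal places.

$46.58

Market equilibrium (private): 32.42 + 2.34x = 43.79 - 2.03x → x_m = 2.6018.
Total external benefit = ∫₀^{x_m} (16.07 + 1.41x) dx = 16.07×2.6018 + ½×1.41×2.6018² = 46.5833.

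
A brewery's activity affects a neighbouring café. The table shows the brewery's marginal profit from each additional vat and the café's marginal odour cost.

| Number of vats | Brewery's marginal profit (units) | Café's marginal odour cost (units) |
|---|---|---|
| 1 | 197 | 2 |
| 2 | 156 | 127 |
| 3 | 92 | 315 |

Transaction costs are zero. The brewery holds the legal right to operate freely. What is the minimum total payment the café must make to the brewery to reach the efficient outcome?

Left alone the brewery would choose level 3 (marginal profit stays positive).
Efficient level: k* = 2 (marginal profit ≥ marginal odour cost through 2).
The café must at least cover the brewery's forgone profit from cutting 3→2: 92 = 92.

92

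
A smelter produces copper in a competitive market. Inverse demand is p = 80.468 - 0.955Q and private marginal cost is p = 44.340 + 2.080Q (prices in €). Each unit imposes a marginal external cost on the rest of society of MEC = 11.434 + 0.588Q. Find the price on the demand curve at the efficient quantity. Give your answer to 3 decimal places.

P = €73.959

Social marginal cost = private MC + MEC = 55.774 + 2.668Q.
Set SMC = demand: 55.774 + 2.668Q = 80.468 - 0.955Q → Q* = 6.8159.
Consumer price on the demand curve at Q*: 80.468 − 0.955×6.8159 = 73.9588.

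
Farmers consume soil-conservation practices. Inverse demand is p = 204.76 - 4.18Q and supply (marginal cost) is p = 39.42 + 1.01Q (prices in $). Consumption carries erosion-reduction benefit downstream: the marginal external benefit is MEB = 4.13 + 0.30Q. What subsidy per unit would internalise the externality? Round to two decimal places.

Social marginal benefit = demand + MEB = 208.89 - 3.88Q.
Set SMB = MC: 208.89 - 3.88Q = 39.42 + 1.01Q → Q* = 34.6564.
The Pigouvian subsidy equals MEB at Q*: 4.13 + 0.30×34.6564 = 14.5269.

subsidy = $14.53 per unit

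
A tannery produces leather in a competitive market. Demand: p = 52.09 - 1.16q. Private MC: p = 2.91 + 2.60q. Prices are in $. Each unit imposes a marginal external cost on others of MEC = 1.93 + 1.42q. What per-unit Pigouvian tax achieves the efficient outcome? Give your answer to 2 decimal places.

tax = $14.88 per unit

Social marginal cost = private MC + MEC = 4.84 + 4.02q.
Set SMC = demand: 4.84 + 4.02q = 52.09 - 1.16q → q* = 9.1216.
The Pigouvian tax equals MEC at q*: 1.93 + 1.42×9.1216 = 14.8827.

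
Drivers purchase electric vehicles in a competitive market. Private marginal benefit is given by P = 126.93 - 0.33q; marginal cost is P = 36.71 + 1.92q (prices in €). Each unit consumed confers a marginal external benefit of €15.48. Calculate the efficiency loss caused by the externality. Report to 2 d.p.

DWL = €53.25

Market equilibrium (private): 36.71 + 1.92q = 126.93 - 0.33q → q_m = 40.0978.
Social marginal benefit = demand + MEB = 142.41 - 0.33q.
Set SMB = MC: 142.41 - 0.33q = 36.71 + 1.92q → q* = 46.9778.
Between q* and q_m the wedge SMB − MC runs linearly from 0 to MEB(q_m), so the loss is a triangle.
DWL = ½ × 6.8800 × 15.4800 = 53.2512.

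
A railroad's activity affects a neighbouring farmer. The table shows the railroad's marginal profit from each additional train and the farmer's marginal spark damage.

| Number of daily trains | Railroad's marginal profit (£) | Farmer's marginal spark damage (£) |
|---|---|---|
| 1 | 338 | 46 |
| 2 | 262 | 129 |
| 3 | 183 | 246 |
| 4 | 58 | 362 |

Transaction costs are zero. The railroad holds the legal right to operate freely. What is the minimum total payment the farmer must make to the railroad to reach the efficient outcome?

£241

Left alone the railroad would choose level 4 (marginal profit stays positive).
Efficient level: k* = 2 (marginal profit ≥ marginal spark damage through 2).
The farmer must at least cover the railroad's forgone profit from cutting 4→2: 183 + 58 = 241.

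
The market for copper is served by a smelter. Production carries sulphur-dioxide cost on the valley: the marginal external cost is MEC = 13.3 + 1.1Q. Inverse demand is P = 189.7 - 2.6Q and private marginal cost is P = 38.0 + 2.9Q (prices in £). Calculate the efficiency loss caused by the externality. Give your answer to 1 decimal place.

DWL = £144.3

Market equilibrium (private): 38.0 + 2.9Q = 189.7 - 2.6Q → Q_m = 27.5818.
Social marginal cost = private MC + MEC = 51.3 + 4.0Q.
Set SMC = demand: 51.3 + 4.0Q = 189.7 - 2.6Q → Q* = 20.9697.
Height of the DWL triangle at Q_m is SMC(Q_m) − demand(Q_m) = MEC(Q_m) = 43.6400.
DWL = ½ × 6.6121 × 43.6400 = 144.2760.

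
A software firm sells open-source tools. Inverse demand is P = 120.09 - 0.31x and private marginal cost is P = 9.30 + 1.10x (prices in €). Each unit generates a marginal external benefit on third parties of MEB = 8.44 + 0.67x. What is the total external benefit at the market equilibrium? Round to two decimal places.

Market equilibrium (private): 9.30 + 1.10x = 120.09 - 0.31x → x_m = 78.5745.
Total external benefit = ∫₀^{x_m} (8.44 + 0.67x) dx = 8.44×78.5745 + ½×0.67×78.5745² = 2731.4427.

€2731.44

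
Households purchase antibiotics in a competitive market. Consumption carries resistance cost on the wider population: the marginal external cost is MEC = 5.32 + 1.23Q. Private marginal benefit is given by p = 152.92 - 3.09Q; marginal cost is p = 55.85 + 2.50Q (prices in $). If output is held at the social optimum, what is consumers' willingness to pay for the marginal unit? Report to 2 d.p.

P = $111.35

Social marginal benefit = demand − MEC = 147.60 - 4.32Q.
Set SMB = MC: 147.60 - 4.32Q = 55.85 + 2.50Q → Q* = 13.4531.
Consumer price on the demand curve at Q*: 152.92 − 3.09×13.4531 = 111.3499.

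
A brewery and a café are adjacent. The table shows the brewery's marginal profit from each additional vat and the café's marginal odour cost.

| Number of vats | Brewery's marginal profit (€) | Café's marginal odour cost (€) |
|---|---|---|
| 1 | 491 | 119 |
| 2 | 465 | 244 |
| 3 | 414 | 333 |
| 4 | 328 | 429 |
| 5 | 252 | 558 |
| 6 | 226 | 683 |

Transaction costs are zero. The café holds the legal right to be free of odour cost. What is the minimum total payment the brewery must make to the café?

Efficient level: marginal profit ≥ marginal odour cost through level 3, so k* = 3.
With the café holding the right, the brewery must at least compensate total damage at k*: 119 + 244 + 333 = 696.

€696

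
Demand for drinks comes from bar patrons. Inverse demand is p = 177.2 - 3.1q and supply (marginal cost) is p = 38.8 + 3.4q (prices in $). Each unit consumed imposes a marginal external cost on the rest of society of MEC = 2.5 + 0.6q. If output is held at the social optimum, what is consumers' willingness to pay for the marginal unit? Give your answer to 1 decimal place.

P = $117.9

Social marginal benefit = demand − MEC = 174.7 - 3.7q.
Set SMB = MC: 174.7 - 3.7q = 38.8 + 3.4q → q* = 19.1408.
Consumer price on the demand curve at q*: 177.2 − 3.1×19.1408 = 117.8635.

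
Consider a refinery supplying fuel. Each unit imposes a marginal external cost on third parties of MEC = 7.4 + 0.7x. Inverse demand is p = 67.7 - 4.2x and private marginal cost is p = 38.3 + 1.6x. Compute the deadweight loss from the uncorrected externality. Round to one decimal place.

DWL = 9.2

Market equilibrium (private): 38.3 + 1.6x = 67.7 - 4.2x → x_m = 5.0690.
Social marginal cost = private MC + MEC = 45.7 + 2.3x.
Set SMC = demand: 45.7 + 2.3x = 67.7 - 4.2x → x* = 3.3846.
Between x* and x_m the wedge SMC − demand runs linearly from 0 to MEC(x_m), so the loss is a triangle.
DWL = ½ × 1.6844 × 10.9483 = 9.2207.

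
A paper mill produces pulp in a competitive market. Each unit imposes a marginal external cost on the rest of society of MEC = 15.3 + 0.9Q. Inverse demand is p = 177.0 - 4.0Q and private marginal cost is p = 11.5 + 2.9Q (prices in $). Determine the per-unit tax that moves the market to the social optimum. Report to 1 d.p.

tax = $32.6 per unit

Social marginal cost = private MC + MEC = 26.8 + 3.8Q.
Set SMC = demand: 26.8 + 3.8Q = 177.0 - 4.0Q → Q* = 19.2564.
The Pigouvian tax equals MEC at Q*: 15.3 + 0.9×19.2564 = 32.6308.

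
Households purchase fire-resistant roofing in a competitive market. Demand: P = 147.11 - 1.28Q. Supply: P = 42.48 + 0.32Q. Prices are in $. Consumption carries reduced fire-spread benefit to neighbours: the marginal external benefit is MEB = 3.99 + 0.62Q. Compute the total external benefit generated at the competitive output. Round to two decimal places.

Market equilibrium (private): 42.48 + 0.32Q = 147.11 - 1.28Q → Q_m = 65.3938.
Total external benefit = ∫₀^{Q_m} (3.99 + 0.62Q) dQ = 3.99×65.3938 + ½×0.62×65.3938² = 1586.5895.

$1586.59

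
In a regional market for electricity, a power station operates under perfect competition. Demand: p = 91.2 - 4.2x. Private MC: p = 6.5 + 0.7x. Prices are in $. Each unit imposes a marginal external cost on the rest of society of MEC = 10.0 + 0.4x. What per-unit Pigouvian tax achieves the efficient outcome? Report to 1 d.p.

Social marginal cost = private MC + MEC = 16.5 + 1.1x.
Set SMC = demand: 16.5 + 1.1x = 91.2 - 4.2x → x* = 14.0943.
The Pigouvian tax equals MEC at x*: 10.0 + 0.4×14.0943 = 15.6377.

tax = $15.6 per unit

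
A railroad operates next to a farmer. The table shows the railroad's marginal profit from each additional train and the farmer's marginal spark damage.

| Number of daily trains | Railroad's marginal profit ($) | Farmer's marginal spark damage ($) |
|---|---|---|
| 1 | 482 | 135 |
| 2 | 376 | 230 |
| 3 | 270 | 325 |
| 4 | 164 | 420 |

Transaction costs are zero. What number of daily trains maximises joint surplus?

Bargaining reaches the level where marginal profit last exceeds marginal spark damage.
That holds through level 2 (376 ≥ 230) but not at 3 (270 < 325).

2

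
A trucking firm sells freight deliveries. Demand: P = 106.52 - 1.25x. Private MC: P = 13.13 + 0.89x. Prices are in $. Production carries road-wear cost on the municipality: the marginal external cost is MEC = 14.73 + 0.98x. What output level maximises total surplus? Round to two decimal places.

Social marginal cost = private MC + MEC = 27.86 + 1.87x.
Set SMC = demand: 27.86 + 1.87x = 106.52 - 1.25x → x* = 25.2115.

x* = 25.21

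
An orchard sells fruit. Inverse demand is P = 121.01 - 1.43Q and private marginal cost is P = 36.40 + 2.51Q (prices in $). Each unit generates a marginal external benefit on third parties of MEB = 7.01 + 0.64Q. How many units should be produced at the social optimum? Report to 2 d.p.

Social marginal cost = private MC − MEB = 29.39 + 1.87Q.
Set SMC = demand: 29.39 + 1.87Q = 121.01 - 1.43Q → Q* = 27.7636.

Q* = 27.76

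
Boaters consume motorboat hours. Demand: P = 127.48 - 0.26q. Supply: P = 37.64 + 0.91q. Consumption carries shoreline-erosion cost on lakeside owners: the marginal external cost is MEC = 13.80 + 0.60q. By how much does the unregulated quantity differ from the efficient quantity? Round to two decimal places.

Market equilibrium (private): 37.64 + 0.91q = 127.48 - 0.26q → q_m = 76.7863.
Social marginal benefit = demand − MEC = 113.68 - 0.86q.
Set SMB = MC: 113.68 - 0.86q = 37.64 + 0.91q → q* = 42.9605.
Gap = |76.7863 − 42.9605| = 33.8258.

33.83 units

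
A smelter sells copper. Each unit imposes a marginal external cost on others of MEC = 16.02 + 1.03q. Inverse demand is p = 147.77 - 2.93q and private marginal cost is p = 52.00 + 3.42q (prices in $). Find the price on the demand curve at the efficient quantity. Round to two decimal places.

P = $116.11

Social marginal cost = private MC + MEC = 68.02 + 4.45q.
Set SMC = demand: 68.02 + 4.45q = 147.77 - 2.93q → q* = 10.8062.
Consumer price on the demand curve at q*: 147.77 − 2.93×10.8062 = 116.1078.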